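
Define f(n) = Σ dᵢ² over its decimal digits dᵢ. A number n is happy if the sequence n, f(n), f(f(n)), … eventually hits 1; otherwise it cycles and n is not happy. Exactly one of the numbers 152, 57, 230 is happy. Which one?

152: 152 → 30 → 9 → 81 → 65 → 61 → 37 → 58 → 89 → 145 → 42 → 20 → 4 → 16 → 37  — repeats 37 (not happy)
57: 57 → 74 → 65 → 61 → 37 → 58 → 89 → 145 → 42 → 20 → 4 → 16 → 37  — repeats 37 (not happy)
230: 230 → 13 → 10 → 1  — reaches 1 (happy)

230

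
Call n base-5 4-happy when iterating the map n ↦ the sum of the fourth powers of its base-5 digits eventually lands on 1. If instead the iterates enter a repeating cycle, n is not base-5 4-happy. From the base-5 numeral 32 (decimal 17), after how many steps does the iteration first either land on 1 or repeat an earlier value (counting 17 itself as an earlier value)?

17 = (3,2)_5 → 3⁴ + 2⁴ = 97
97 = (3,4,2)_5 → 3⁴ + 4⁴ + 2⁴ = 353
353 = (2,4,0,3)_5 → 2⁴ + 4⁴ + 0⁴ + 3⁴ = 353  — 353 repeats.
That took 3 steps.

3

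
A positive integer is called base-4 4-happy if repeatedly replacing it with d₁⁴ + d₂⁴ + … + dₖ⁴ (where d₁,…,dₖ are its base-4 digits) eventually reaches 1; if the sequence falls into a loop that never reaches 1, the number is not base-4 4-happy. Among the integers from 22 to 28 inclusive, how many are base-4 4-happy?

22: 22 → 18 → 17 → 2 → 16 → 1  (reaches 1)
23: 23 → 83 → 83  (repeats 83)
24: 24 → 17 → 2 → 16 → 1  (reaches 1)
25: 25 → 18 → 17 → 2 → 16 → 1  (reaches 1)
26: 26 → 33 → 17 → 2 → 16 → 1  (reaches 1)
27: 27 → 98 → 33 → 17 → 2 → 16 → 1  (reaches 1)
28: 28 → 82 → 18 → 17 → 2 → 16 → 1  (reaches 1)
base-4 4-happy: 22, 24, 25, 26, 27, 28

6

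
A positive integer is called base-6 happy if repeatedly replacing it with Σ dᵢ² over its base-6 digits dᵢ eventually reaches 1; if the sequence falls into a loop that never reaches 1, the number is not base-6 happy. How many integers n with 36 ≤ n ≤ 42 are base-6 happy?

1

36: 36 → 1  (reaches 1)
37: 37 → 2 → 4 → 16 → 20 → 13 → 5 → 25 → 17 → 29 → 41 → 26 → 20  (repeats 20)
38: 38 → 5 → 25 → 17 → 29 → 41 → 26 → 20 → 13 → 5  (repeats 5)
39: 39 → 10 → 17 → 29 → 41 → 26 → 20 → 13 → 5 → 25 → 17  (repeats 17)
40: 40 → 17 → 29 → 41 → 26 → 20 → 13 → 5 → 25 → 17  (repeats 17)
41: 41 → 26 → 20 → 13 → 5 → 25 → 17 → 29 → 41  (repeats 41)
42: 42 → 2 → 4 → 16 → 20 → 13 → 5 → 25 → 17 → 29 → 41 → 26 → 20  (repeats 20)
base-6 happy: 36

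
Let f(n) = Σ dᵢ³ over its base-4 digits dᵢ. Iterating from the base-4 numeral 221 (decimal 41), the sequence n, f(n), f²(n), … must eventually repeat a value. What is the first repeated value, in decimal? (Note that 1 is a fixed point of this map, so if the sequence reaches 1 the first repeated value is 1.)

41 = (2,2,1)_4 → 2³ + 2³ + 1³ = 8 + 8 + 1 = 17
17 = (1,0,1)_4 → 1³ + 0³ + 1³ = 1 + 0 + 1 = 2
2 = (2)_4 → 2³ = 8
8 = (2,0)_4 → 2³ + 0³ = 8 + 0 = 8  — 8 already appeared earlier.

8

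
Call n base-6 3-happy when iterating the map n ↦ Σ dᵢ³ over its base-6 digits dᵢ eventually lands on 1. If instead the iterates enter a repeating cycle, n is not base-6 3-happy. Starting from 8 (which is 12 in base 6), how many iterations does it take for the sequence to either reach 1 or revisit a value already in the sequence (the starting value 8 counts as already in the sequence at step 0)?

8 = (1,2)_6 → 1³ + 2³ = 1 + 8 = 9
9 = (1,3)_6 → 1³ + 3³ = 1 + 27 = 28
28 = (4,4)_6 → 4³ + 4³ = 64 + 64 = 128
128 = (3,3,2)_6 → 3³ + 3³ + 2³ = 27 + 27 + 8 = 62
62 = (1,4,2)_6 → 1³ + 4³ + 2³ = 1 + 64 + 8 = 73
73 = (2,0,1)_6 → 2³ + 0³ + 1³ = 8 + 0 + 1 = 9  — 9 repeats.
That took 6 steps.

6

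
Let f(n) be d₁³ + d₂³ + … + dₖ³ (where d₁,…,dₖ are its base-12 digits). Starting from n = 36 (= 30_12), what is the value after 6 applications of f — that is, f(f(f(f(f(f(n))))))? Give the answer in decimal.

1073

36 = (3,0)_12 → 3³ + 0³ = 27 + 0 = 27
27 = (2,3)_12 → 2³ + 3³ = 8 + 27 = 35
35 = (2,11)_12 → 2³ + 11³ = 8 + 1331 = 1339
1339 = (9,3,7)_12 → 9³ + 3³ + 7³ = 729 + 27 + 343 = 1099
1099 = (7,7,7)_12 → 7³ + 7³ + 7³ = 343 + 343 + 343 = 1029
1029 = (7,1,9)_12 → 7³ + 1³ + 9³ = 343 + 1 + 729 = 1073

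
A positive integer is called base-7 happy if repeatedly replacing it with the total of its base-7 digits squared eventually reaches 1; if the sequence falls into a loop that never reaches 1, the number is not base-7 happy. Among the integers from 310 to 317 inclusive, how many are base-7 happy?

310: 310 → 44 → 40 → 50 → 2 → 4 → 16 → 8 → 2  (repeats 2)
311: 311 → 49 → 1  (reaches 1)
312: 312 → 56 → 2 → 4 → 16 → 8 → 2  (repeats 2)
313: 313 → 65 → 9 → 5 → 25 → 25  (repeats 25)
314: 314 → 76 → 46 → 52 → 10 → 10  (repeats 10)
315: 315 → 45 → 45  (repeats 45)
316: 316 → 46 → 52 → 10 → 10  (repeats 10)
317: 317 → 49 → 1  (reaches 1)
base-7 happy: 311, 317

2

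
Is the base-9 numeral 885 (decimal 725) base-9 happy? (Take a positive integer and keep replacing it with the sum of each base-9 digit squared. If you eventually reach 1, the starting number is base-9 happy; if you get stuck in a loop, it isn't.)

not base-9 happy

725 = (8,8,5)_9 → 8² + 8² + 5² = 64 + 64 + 25 = 153
153 = (1,8,0)_9 → 1² + 8² + 0² = 1 + 64 + 0 = 65
65 = (7,2)_9 → 7² + 2² = 49 + 4 = 53
53 = (5,8)_9 → 5² + 8² = 25 + 64 = 89
89 = (1,0,8)_9 → 1² + 0² + 8² = 1 + 0 + 64 = 65  — 65 already seen; the sequence cycles without reaching 1.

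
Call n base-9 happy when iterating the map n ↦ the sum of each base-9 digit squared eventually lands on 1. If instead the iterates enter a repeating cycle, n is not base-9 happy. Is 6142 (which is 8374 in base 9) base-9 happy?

not base-9 happy

6142 = (8,3,7,4)_9 → 8² + 3² + 7² + 4² = 138
138 = (1,6,3)_9 → 1² + 6² + 3² = 46
46 = (5,1)_9 → 5² + 1² = 26
26 = (2,8)_9 → 2² + 8² = 68
68 = (7,5)_9 → 7² + 5² = 74
74 = (8,2)_9 → 8² + 2² = 68  — 68 already seen; the sequence cycles without reaching 1.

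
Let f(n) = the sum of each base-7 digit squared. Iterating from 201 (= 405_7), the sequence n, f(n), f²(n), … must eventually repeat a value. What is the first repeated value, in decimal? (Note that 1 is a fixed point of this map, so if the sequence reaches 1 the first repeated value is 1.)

201 = (4,0,5)_7 → 4² + 0² + 5² = 16 + 0 + 25 = 41
41 = (5,6)_7 → 5² + 6² = 25 + 36 = 61
61 = (1,1,5)_7 → 1² + 1² + 5² = 1 + 1 + 25 = 27
27 = (3,6)_7 → 3² + 6² = 9 + 36 = 45
45 = (6,3)_7 → 6² + 3² = 36 + 9 = 45  — 45 already appeared earlier.

45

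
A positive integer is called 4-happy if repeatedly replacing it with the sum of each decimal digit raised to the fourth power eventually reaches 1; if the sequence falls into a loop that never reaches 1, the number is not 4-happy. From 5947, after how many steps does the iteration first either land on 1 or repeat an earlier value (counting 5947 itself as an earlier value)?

5947 → 9843
9843 → 10994
10994 → 13379
13379 → 9125
9125 → 7203
7203 → 2498
2498 → 10929
10929 → 13139
13139 → 6725
6725 → 4338
4338 → 4514
4514 → 1138
1138 → 4179
4179 → 9219
9219 → 13139  — 13139 repeats.
That took 15 steps.

15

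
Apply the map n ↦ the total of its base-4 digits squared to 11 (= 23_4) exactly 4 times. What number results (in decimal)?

4

11 = (2,3)_4 → 13
13 = (3,1)_4 → 10
10 = (2,2)_4 → 8
8 = (2,0)_4 → 4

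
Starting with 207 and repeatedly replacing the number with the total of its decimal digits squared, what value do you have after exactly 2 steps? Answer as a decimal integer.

34

207 → 2² + 0² + 7² = 4 + 0 + 49 = 53
53 → 5² + 3² = 25 + 9 = 34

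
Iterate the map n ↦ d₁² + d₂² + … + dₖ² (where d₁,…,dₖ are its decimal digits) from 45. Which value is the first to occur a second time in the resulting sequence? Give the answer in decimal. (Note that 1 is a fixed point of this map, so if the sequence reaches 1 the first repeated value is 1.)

45 → 4² + 5² = 41
41 → 4² + 1² = 17
17 → 1² + 7² = 50
50 → 5² + 0² = 25
25 → 2² + 5² = 29
29 → 2² + 9² = 85
85 → 8² + 5² = 89
89 → 8² + 9² = 145
145 → 1² + 4² + 5² = 42
42 → 4² + 2² = 20
20 → 2² + 0² = 4
4 → 4² = 16
16 → 1² + 6² = 37
37 → 3² + 7² = 58
58 → 5² + 8² = 89  — 89 already appeared earlier.

89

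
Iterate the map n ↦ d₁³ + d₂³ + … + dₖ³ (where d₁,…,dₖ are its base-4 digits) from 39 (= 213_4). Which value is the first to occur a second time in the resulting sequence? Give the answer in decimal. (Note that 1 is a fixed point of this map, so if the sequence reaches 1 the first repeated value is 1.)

9

39 = (2,1,3)_4 → 2³ + 1³ + 3³ = 8 + 1 + 27 = 36
36 = (2,1,0)_4 → 2³ + 1³ + 0³ = 8 + 1 + 0 = 9
9 = (2,1)_4 → 2³ + 1³ = 8 + 1 = 9  — 9 already appeared earlier.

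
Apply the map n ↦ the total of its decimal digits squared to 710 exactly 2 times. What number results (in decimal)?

710 → 7² + 1² + 0² = 50
50 → 5² + 0² = 25

25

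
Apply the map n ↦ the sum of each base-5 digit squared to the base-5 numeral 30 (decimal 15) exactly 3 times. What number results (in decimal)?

13

15 = (3,0)_5 → 3² + 0² = 9
9 = (1,4)_5 → 1² + 4² = 17
17 = (3,2)_5 → 3² + 2² = 13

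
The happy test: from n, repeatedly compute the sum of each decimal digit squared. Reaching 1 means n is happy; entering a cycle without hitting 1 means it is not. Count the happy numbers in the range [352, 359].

1

352: 352 → 38 → 73 → 58 → 89 → 145 → 42 → 20 → 4 → 16 → 37 → 58  — not happy
353: 353 → 43 → 25 → 29 → 85 → 89 → 145 → 42 → 20 → 4 → 16 → 37 → 58 → 89  — not happy
354: 354 → 50 → 25 → 29 → 85 → 89 → 145 → 42 → 20 → 4 → 16 → 37 → 58 → 89  — not happy
355: 355 → 59 → 106 → 37 → 58 → 89 → 145 → 42 → 20 → 4 → 16 → 37  — not happy
356: 356 → 70 → 49 → 97 → 130 → 10 → 1  — happy
357: 357 → 83 → 73 → 58 → 89 → 145 → 42 → 20 → 4 → 16 → 37 → 58  — not happy
358: 358 → 98 → 145 → 42 → 20 → 4 → 16 → 37 → 58 → 89 → 145  — not happy
359: 359 → 115 → 27 → 53 → 34 → 25 → 29 → 85 → 89 → 145 → 42 → 20 → 4 → 16 → 37 → 58 → 89  — not happy
happy: 356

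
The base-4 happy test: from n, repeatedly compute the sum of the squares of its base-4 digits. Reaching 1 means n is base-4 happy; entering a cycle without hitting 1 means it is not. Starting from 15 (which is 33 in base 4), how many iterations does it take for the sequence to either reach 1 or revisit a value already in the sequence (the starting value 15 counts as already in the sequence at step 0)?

15 = (3,3)_4 → 3² + 3² = 9 + 9 = 18
18 = (1,0,2)_4 → 1² + 0² + 2² = 1 + 0 + 4 = 5
5 = (1,1)_4 → 1² + 1² = 1 + 1 = 2
2 = (2)_4 → 2² = 4
4 = (1,0)_4 → 1² + 0² = 1 + 0 = 1  — reached 1.
That took 5 steps.

5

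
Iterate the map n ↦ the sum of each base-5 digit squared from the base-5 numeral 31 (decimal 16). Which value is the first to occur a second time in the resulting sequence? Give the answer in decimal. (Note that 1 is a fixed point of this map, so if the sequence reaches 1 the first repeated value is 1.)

16 = (3,1)_5 → 3² + 1² = 10
10 = (2,0)_5 → 2² + 0² = 4
4 = (4)_5 → 4² = 16  — 16 already appeared earlier.

16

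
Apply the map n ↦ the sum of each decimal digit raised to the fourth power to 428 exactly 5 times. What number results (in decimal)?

13139

428 → 4⁴ + 2⁴ + 8⁴ = 4368
4368 → 4⁴ + 3⁴ + 6⁴ + 8⁴ = 5729
5729 → 5⁴ + 7⁴ + 2⁴ + 9⁴ = 9603
9603 → 9⁴ + 6⁴ + 0⁴ + 3⁴ = 7938
7938 → 7⁴ + 9⁴ + 3⁴ + 8⁴ = 13139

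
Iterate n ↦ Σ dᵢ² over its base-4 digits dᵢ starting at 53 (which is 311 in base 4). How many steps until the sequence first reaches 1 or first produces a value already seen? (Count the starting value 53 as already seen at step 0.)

53 = (3,1,1)_4 → 3² + 1² + 1² = 9 + 1 + 1 = 11
11 = (2,3)_4 → 2² + 3² = 4 + 9 = 13
13 = (3,1)_4 → 3² + 1² = 9 + 1 = 10
10 = (2,2)_4 → 2² + 2² = 4 + 4 = 8
8 = (2,0)_4 → 2² + 0² = 4 + 0 = 4
4 = (1,0)_4 → 1² + 0² = 1 + 0 = 1  — reached 1.
That took 6 steps.

6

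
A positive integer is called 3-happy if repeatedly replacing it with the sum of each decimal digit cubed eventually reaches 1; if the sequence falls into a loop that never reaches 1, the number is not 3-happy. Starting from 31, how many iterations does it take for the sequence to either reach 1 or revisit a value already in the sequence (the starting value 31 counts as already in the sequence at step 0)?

31 → 28
28 → 520
520 → 133
133 → 55
55 → 250
250 → 133  — 133 repeats.
That took 6 steps.

6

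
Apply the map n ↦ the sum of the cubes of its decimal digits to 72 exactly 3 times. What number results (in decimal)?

153

72 → 351
351 → 153
153 → 153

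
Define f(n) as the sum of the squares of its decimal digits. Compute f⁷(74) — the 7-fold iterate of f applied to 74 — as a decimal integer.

74 → 7² + 4² = 49 + 16 = 65
65 → 6² + 5² = 36 + 25 = 61
61 → 6² + 1² = 36 + 1 = 37
37 → 3² + 7² = 9 + 49 = 58
58 → 5² + 8² = 25 + 64 = 89
89 → 8² + 9² = 64 + 81 = 145
145 → 1² + 4² + 5² = 1 + 16 + 25 = 42

42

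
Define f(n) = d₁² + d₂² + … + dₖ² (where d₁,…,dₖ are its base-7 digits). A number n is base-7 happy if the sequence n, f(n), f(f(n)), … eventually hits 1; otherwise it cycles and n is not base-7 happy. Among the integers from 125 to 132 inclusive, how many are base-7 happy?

125: 125 → 49 → 1  (reaches 1)
126: 126 → 20 → 40 → 50 → 2 → 4 → 16 → 8 → 2  (repeats 2)
127: 127 → 21 → 9 → 5 → 25 → 25  (repeats 25)
128: 128 → 24 → 18 → 20 → 40 → 50 → 2 → 4 → 16 → 8 → 2  (repeats 2)
129: 129 → 29 → 17 → 13 → 37 → 29  (repeats 29)
130: 130 → 36 → 26 → 34 → 52 → 10 → 10  (repeats 10)
131: 131 → 45 → 45  (repeats 45)
132: 132 → 56 → 2 → 4 → 16 → 8 → 2  (repeats 2)
base-7 happy: 125

1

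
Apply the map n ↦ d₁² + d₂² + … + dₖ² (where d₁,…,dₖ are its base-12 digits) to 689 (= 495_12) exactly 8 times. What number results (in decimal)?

8

689 = (4,9,5)_12 → 4² + 9² + 5² = 16 + 81 + 25 = 122
122 = (10,2)_12 → 10² + 2² = 100 + 4 = 104
104 = (8,8)_12 → 8² + 8² = 64 + 64 = 128
128 = (10,8)_12 → 10² + 8² = 100 + 64 = 164
164 = (1,1,8)_12 → 1² + 1² + 8² = 1 + 1 + 64 = 66
66 = (5,6)_12 → 5² + 6² = 25 + 36 = 61
61 = (5,1)_12 → 5² + 1² = 25 + 1 = 26
26 = (2,2)_12 → 2² + 2² = 4 + 4 = 8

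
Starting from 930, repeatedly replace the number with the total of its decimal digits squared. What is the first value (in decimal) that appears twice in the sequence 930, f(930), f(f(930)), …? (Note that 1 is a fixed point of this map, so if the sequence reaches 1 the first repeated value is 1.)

930 → 9² + 3² + 0² = 90
90 → 9² + 0² = 81
81 → 8² + 1² = 65
65 → 6² + 5² = 61
61 → 6² + 1² = 37
37 → 3² + 7² = 58
58 → 5² + 8² = 89
89 → 8² + 9² = 145
145 → 1² + 4² + 5² = 42
42 → 4² + 2² = 20
20 → 2² + 0² = 4
4 → 4² = 16
16 → 1² + 6² = 37  — 37 already appeared earlier.

37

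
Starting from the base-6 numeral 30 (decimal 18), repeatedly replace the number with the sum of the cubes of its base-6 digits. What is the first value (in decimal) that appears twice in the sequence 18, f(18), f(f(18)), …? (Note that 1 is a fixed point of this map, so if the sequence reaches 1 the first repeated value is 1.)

1

18 = (3,0)_6 → 3³ + 0³ = 27 + 0 = 27
27 = (4,3)_6 → 4³ + 3³ = 64 + 27 = 91
91 = (2,3,1)_6 → 2³ + 3³ + 1³ = 8 + 27 + 1 = 36
36 = (1,0,0)_6 → 1³ + 0³ + 0³ = 1 + 0 + 0 = 1  — reached the fixed point 1.
1 → 1, so 1 is the first repeated value.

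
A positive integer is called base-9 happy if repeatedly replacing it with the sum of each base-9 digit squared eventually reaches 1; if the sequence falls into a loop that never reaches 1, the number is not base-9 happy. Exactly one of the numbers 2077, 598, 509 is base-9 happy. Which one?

2077

2077: 2077 → 127 → 27 → 9 → 1  — reaches 1 (base-9 happy)
598: 598 → 74 → 68 → 74  — repeats 74 (not base-9 happy)
509: 509 → 65 → 53 → 89 → 65  — repeats 65 (not base-9 happy)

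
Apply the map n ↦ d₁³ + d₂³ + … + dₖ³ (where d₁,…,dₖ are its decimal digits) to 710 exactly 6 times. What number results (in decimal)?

737

710 → 7³ + 1³ + 0³ = 343 + 1 + 0 = 344
344 → 3³ + 4³ + 4³ = 27 + 64 + 64 = 155
155 → 1³ + 5³ + 5³ = 1 + 125 + 125 = 251
251 → 2³ + 5³ + 1³ = 8 + 125 + 1 = 134
134 → 1³ + 3³ + 4³ = 1 + 27 + 64 = 92
92 → 9³ + 2³ = 729 + 8 = 737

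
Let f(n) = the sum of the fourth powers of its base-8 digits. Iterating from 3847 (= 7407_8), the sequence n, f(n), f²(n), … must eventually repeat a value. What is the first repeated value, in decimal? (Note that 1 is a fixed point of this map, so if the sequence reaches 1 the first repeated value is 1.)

3847 = (7,4,0,7)_8 → 7⁴ + 4⁴ + 0⁴ + 7⁴ = 5058
5058 = (1,1,7,0,2)_8 → 1⁴ + 1⁴ + 7⁴ + 0⁴ + 2⁴ = 2419
2419 = (4,5,6,3)_8 → 4⁴ + 5⁴ + 6⁴ + 3⁴ = 2258
2258 = (4,3,2,2)_8 → 4⁴ + 3⁴ + 2⁴ + 2⁴ = 369
369 = (5,6,1)_8 → 5⁴ + 6⁴ + 1⁴ = 1922
1922 = (3,6,0,2)_8 → 3⁴ + 6⁴ + 0⁴ + 2⁴ = 1393
1393 = (2,5,6,1)_8 → 2⁴ + 5⁴ + 6⁴ + 1⁴ = 1938
1938 = (3,6,2,2)_8 → 3⁴ + 6⁴ + 2⁴ + 2⁴ = 1409
1409 = (2,6,0,1)_8 → 2⁴ + 6⁴ + 0⁴ + 1⁴ = 1313
1313 = (2,4,4,1)_8 → 2⁴ + 4⁴ + 4⁴ + 1⁴ = 529
529 = (1,0,2,1)_8 → 1⁴ + 0⁴ + 2⁴ + 1⁴ = 18
18 = (2,2)_8 → 2⁴ + 2⁴ = 32
32 = (4,0)_8 → 4⁴ + 0⁴ = 256
256 = (4,0,0)_8 → 4⁴ + 0⁴ + 0⁴ = 256  — 256 already appeared earlier.

256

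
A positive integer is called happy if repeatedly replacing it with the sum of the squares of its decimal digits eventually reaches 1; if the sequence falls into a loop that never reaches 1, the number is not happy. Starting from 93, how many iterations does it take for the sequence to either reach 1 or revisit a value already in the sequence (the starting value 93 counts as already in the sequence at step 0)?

13

93 → 9² + 3² = 81 + 9 = 90
90 → 9² + 0² = 81 + 0 = 81
81 → 8² + 1² = 64 + 1 = 65
65 → 6² + 5² = 36 + 25 = 61
61 → 6² + 1² = 36 + 1 = 37
37 → 3² + 7² = 9 + 49 = 58
58 → 5² + 8² = 25 + 64 = 89
89 → 8² + 9² = 64 + 81 = 145
145 → 1² + 4² + 5² = 1 + 16 + 25 = 42
42 → 4² + 2² = 16 + 4 = 20
20 → 2² + 0² = 4 + 0 = 4
4 → 4² = 16
16 → 1² + 6² = 1 + 36 = 37  — 37 repeats.
That took 13 steps.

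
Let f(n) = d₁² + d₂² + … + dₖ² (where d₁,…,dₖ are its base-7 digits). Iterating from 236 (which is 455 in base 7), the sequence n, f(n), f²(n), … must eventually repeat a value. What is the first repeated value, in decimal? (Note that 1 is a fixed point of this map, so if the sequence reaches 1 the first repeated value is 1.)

236 = (4,5,5)_7 → 4² + 5² + 5² = 16 + 25 + 25 = 66
66 = (1,2,3)_7 → 1² + 2² + 3² = 1 + 4 + 9 = 14
14 = (2,0)_7 → 2² + 0² = 4 + 0 = 4
4 = (4)_7 → 4² = 16
16 = (2,2)_7 → 2² + 2² = 4 + 4 = 8
8 = (1,1)_7 → 1² + 1² = 1 + 1 = 2
2 = (2)_7 → 2² = 4  — 4 already appeared earlier.

4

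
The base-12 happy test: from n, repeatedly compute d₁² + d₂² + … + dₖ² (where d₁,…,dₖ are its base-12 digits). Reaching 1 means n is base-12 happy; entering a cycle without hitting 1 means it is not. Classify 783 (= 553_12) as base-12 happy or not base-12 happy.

783 = (5,5,3)_12 → 5² + 5² + 3² = 59
59 = (4,11)_12 → 4² + 11² = 137
137 = (11,5)_12 → 11² + 5² = 146
146 = (1,0,2)_12 → 1² + 0² + 2² = 5
5 = (5)_12 → 5² = 25
25 = (2,1)_12 → 2² + 1² = 5  — 5 already seen; the sequence cycles without reaching 1.

not base-12 happy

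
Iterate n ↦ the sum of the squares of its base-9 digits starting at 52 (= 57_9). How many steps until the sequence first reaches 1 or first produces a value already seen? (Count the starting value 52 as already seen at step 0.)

52 = (5,7)_9 → 5² + 7² = 74
74 = (8,2)_9 → 8² + 2² = 68
68 = (7,5)_9 → 7² + 5² = 74  — 74 repeats.
That took 3 steps.

3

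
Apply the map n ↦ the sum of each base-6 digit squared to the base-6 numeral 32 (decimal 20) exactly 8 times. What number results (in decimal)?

20

20 = (3,2)_6 → 3² + 2² = 13
13 = (2,1)_6 → 2² + 1² = 5
5 = (5)_6 → 5² = 25
25 = (4,1)_6 → 4² + 1² = 17
17 = (2,5)_6 → 2² + 5² = 29
29 = (4,5)_6 → 4² + 5² = 41
41 = (1,0,5)_6 → 1² + 0² + 5² = 26
26 = (4,2)_6 → 4² + 2² = 20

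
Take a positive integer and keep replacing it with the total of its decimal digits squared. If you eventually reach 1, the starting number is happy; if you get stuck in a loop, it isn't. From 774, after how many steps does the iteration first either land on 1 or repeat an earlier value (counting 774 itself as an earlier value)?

774 → 7² + 7² + 4² = 49 + 49 + 16 = 114
114 → 1² + 1² + 4² = 1 + 1 + 16 = 18
18 → 1² + 8² = 1 + 64 = 65
65 → 6² + 5² = 36 + 25 = 61
61 → 6² + 1² = 36 + 1 = 37
37 → 3² + 7² = 9 + 49 = 58
58 → 5² + 8² = 25 + 64 = 89
89 → 8² + 9² = 64 + 81 = 145
145 → 1² + 4² + 5² = 1 + 16 + 25 = 42
42 → 4² + 2² = 16 + 4 = 20
20 → 2² + 0² = 4 + 0 = 4
4 → 4² = 16
16 → 1² + 6² = 1 + 36 = 37  — 37 repeats.
That took 13 steps.

13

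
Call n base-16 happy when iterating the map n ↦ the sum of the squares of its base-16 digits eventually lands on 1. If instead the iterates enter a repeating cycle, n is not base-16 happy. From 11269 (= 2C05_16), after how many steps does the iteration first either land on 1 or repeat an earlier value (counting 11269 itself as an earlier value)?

11269 = (2,12,0,5)_16 → 2² + 12² + 0² + 5² = 173
173 = (10,13)_16 → 10² + 13² = 269
269 = (1,0,13)_16 → 1² + 0² + 13² = 170
170 = (10,10)_16 → 10² + 10² = 200
200 = (12,8)_16 → 12² + 8² = 208
208 = (13,0)_16 → 13² + 0² = 169
169 = (10,9)_16 → 10² + 9² = 181
181 = (11,5)_16 → 11² + 5² = 146
146 = (9,2)_16 → 9² + 2² = 85
85 = (5,5)_16 → 5² + 5² = 50
50 = (3,2)_16 → 3² + 2² = 13
13 = (13)_16 → 13² = 169  — 169 repeats.
That took 12 steps.

12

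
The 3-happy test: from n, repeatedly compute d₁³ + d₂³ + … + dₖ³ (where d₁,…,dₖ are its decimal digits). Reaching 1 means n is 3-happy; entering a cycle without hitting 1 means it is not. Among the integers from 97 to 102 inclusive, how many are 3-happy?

97: 97 → 1072 → 352 → 160 → 217 → 352  — not 3-happy
98: 98 → 1241 → 74 → 407 → 407  — not 3-happy
99: 99 → 1458 → 702 → 351 → 153 → 153  — not 3-happy
100: 100 → 1  — 3-happy
101: 101 → 2 → 8 → 512 → 134 → 92 → 737 → 713 → 371 → 371  — not 3-happy
102: 102 → 9 → 729 → 1080 → 513 → 153 → 153  — not 3-happy
3-happy: 100

1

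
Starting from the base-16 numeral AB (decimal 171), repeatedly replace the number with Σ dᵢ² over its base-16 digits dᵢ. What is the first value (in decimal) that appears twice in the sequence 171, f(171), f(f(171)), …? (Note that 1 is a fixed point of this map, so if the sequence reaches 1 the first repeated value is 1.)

169

171 = (10,11)_16 → 10² + 11² = 221
221 = (13,13)_16 → 13² + 13² = 338
338 = (1,5,2)_16 → 1² + 5² + 2² = 30
30 = (1,14)_16 → 1² + 14² = 197
197 = (12,5)_16 → 12² + 5² = 169
169 = (10,9)_16 → 10² + 9² = 181
181 = (11,5)_16 → 11² + 5² = 146
146 = (9,2)_16 → 9² + 2² = 85
85 = (5,5)_16 → 5² + 5² = 50
50 = (3,2)_16 → 3² + 2² = 13
13 = (13)_16 → 13² = 169  — 169 already appeared earlier.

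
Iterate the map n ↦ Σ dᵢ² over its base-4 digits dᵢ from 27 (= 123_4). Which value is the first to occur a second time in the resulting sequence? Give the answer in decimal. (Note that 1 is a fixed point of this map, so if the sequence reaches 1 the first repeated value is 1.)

27 = (1,2,3)_4 → 1² + 2² + 3² = 14
14 = (3,2)_4 → 3² + 2² = 13
13 = (3,1)_4 → 3² + 1² = 10
10 = (2,2)_4 → 2² + 2² = 8
8 = (2,0)_4 → 2² + 0² = 4
4 = (1,0)_4 → 1² + 0² = 1  — reached the fixed point 1.
1 → 1, so 1 is the first repeated value.

1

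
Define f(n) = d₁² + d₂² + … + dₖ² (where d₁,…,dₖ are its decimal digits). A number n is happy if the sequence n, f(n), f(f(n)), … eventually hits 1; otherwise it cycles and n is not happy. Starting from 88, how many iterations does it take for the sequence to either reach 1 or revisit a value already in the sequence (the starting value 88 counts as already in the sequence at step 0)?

88 → 8² + 8² = 128
128 → 1² + 2² + 8² = 69
69 → 6² + 9² = 117
117 → 1² + 1² + 7² = 51
51 → 5² + 1² = 26
26 → 2² + 6² = 40
40 → 4² + 0² = 16
16 → 1² + 6² = 37
37 → 3² + 7² = 58
58 → 5² + 8² = 89
89 → 8² + 9² = 145
145 → 1² + 4² + 5² = 42
42 → 4² + 2² = 20
20 → 2² + 0² = 4
4 → 4² = 16  — 16 repeats.
That took 15 steps.

15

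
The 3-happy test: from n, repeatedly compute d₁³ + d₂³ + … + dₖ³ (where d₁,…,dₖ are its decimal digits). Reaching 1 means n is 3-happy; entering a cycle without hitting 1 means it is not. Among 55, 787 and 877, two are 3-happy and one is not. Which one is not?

55

55: 55 → 250 → 133 → 55  — repeats 55 (not 3-happy)
787: 787 → 1198 → 1243 → 100 → 1  — reaches 1 (3-happy)
877: 877 → 1198 → 1243 → 100 → 1  — reaches 1 (3-happy)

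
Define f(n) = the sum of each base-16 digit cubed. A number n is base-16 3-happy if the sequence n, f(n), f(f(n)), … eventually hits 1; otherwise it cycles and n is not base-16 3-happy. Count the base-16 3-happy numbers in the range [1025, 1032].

1025: 1025 → 65 → 65  (repeats 65)
1026: 1026 → 72 → 576 → 72  (repeats 72)
1027: 1027 → 91 → 1456 → 1456  (repeats 1456)
1028: 1028 → 128 → 512 → 8 → 512  (repeats 512)
1029: 1029 → 189 → 3528 → 4437 → 252 → 5103 → 6147 → 540 → 1737 → 2673 → 1344 → 189  (repeats 189)
1030: 1030 → 280 → 514 → 16 → 1  (reaches 1)
1031: 1031 → 407 → 1073 → 92 → 1853 → 2567 → 1343 → 3527 → 4268 → 2729 → 2729  (repeats 2729)
1032: 1032 → 576 → 72 → 576  (repeats 576)
base-16 3-happy: 1030

1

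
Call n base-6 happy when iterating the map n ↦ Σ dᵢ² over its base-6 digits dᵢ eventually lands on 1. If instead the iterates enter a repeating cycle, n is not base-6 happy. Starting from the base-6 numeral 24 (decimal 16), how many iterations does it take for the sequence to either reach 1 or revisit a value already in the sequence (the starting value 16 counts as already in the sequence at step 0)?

16 = (2,4)_6 → 2² + 4² = 4 + 16 = 20
20 = (3,2)_6 → 3² + 2² = 9 + 4 = 13
13 = (2,1)_6 → 2² + 1² = 4 + 1 = 5
5 = (5)_6 → 5² = 25
25 = (4,1)_6 → 4² + 1² = 16 + 1 = 17
17 = (2,5)_6 → 2² + 5² = 4 + 25 = 29
29 = (4,5)_6 → 4² + 5² = 16 + 25 = 41
41 = (1,0,5)_6 → 1² + 0² + 5² = 1 + 0 + 25 = 26
26 = (4,2)_6 → 4² + 2² = 16 + 4 = 20  — 20 repeats.
That took 9 steps.

9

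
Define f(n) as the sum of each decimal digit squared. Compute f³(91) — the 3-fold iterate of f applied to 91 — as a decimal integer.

91 → 9² + 1² = 82
82 → 8² + 2² = 68
68 → 6² + 8² = 100

100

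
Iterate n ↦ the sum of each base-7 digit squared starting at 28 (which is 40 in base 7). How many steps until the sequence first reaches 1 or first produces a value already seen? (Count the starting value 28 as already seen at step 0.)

28 = (4,0)_7 → 4² + 0² = 16
16 = (2,2)_7 → 2² + 2² = 8
8 = (1,1)_7 → 1² + 1² = 2
2 = (2)_7 → 2² = 4
4 = (4)_7 → 4² = 16  — 16 repeats.
That took 5 steps.

5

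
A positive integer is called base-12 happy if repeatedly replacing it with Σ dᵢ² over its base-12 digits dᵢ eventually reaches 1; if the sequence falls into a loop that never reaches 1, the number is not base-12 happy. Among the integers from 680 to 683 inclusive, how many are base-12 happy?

1

680: 680 → 144 → 1  — base-12 happy
681: 681 → 161 → 27 → 13 → 2 → 4 → 16 → 17 → 26 → 8 → 64 → 41 → 34 → 104 → 128 → 164 → 66 → 61 → 26  — not base-12 happy
682: 682 → 180 → 10 → 100 → 80 → 100  — not base-12 happy
683: 683 → 201 → 98 → 68 → 89 → 74 → 40 → 25 → 5 → 25  — not base-12 happy
base-12 happy: 680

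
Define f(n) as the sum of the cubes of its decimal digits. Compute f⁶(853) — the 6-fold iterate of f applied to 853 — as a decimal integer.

853 → 664
664 → 496
496 → 1009
1009 → 730
730 → 370
370 → 370

370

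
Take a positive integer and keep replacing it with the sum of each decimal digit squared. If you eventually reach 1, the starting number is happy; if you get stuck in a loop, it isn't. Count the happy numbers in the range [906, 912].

3

906: 906 → 117 → 51 → 26 → 40 → 16 → 37 → 58 → 89 → 145 → 42 → 20 → 4 → 16  — not happy
907: 907 → 130 → 10 → 1  — happy
908: 908 → 145 → 42 → 20 → 4 → 16 → 37 → 58 → 89 → 145  — not happy
909: 909 → 162 → 41 → 17 → 50 → 25 → 29 → 85 → 89 → 145 → 42 → 20 → 4 → 16 → 37 → 58 → 89  — not happy
910: 910 → 82 → 68 → 100 → 1  — happy
911: 911 → 83 → 73 → 58 → 89 → 145 → 42 → 20 → 4 → 16 → 37 → 58  — not happy
912: 912 → 86 → 100 → 1  — happy
happy: 907, 910, 912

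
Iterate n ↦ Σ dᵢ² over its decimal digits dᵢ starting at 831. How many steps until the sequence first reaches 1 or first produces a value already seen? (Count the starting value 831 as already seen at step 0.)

12

831 → 8² + 3² + 1² = 64 + 9 + 1 = 74
74 → 7² + 4² = 49 + 16 = 65
65 → 6² + 5² = 36 + 25 = 61
61 → 6² + 1² = 36 + 1 = 37
37 → 3² + 7² = 9 + 49 = 58
58 → 5² + 8² = 25 + 64 = 89
89 → 8² + 9² = 64 + 81 = 145
145 → 1² + 4² + 5² = 1 + 16 + 25 = 42
42 → 4² + 2² = 16 + 4 = 20
20 → 2² + 0² = 4 + 0 = 4
4 → 4² = 16
16 → 1² + 6² = 1 + 36 = 37  — 37 repeats.
That took 12 steps.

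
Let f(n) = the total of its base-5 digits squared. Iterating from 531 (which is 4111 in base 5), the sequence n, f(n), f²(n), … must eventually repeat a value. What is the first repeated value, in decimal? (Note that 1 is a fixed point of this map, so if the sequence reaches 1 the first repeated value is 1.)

1

531 = (4,1,1,1)_5 → 4² + 1² + 1² + 1² = 16 + 1 + 1 + 1 = 19
19 = (3,4)_5 → 3² + 4² = 9 + 16 = 25
25 = (1,0,0)_5 → 1² + 0² + 0² = 1 + 0 + 0 = 1  — reached the fixed point 1.
1 → 1, so 1 is the first repeated value.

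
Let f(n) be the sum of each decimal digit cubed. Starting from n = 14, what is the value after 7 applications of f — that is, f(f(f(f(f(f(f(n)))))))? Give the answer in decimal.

14 → 65
65 → 341
341 → 92
92 → 737
737 → 713
713 → 371
371 → 371

371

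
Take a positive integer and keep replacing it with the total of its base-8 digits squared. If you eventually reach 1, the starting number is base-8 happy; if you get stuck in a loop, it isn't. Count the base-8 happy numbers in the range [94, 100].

94: 94 → 46 → 61 → 74 → 6 → 36 → 32 → 16 → 4 → 16  — not base-8 happy
95: 95 → 59 → 58 → 53 → 61 → 74 → 6 → 36 → 32 → 16 → 4 → 16  — not base-8 happy
96: 96 → 17 → 5 → 25 → 10 → 5  — not base-8 happy
97: 97 → 18 → 8 → 1  — base-8 happy
98: 98 → 21 → 29 → 34 → 20 → 20  — not base-8 happy
99: 99 → 26 → 13 → 26  — not base-8 happy
100: 100 → 33 → 17 → 5 → 25 → 10 → 5  — not base-8 happy
base-8 happy: 97

1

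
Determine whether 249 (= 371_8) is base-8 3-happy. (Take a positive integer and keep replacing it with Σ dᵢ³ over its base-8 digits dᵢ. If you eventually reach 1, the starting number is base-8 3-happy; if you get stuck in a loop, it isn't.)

249 = (3,7,1)_8 → 371
371 = (5,6,3)_8 → 368
368 = (5,6,0)_8 → 341
341 = (5,2,5)_8 → 258
258 = (4,0,2)_8 → 72
72 = (1,1,0)_8 → 2
2 = (2)_8 → 8
8 = (1,0)_8 → 1  — reached 1.

base-8 3-happy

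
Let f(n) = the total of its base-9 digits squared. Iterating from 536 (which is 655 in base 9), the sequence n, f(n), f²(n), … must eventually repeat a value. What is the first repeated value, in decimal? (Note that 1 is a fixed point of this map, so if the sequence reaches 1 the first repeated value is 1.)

536 = (6,5,5)_9 → 6² + 5² + 5² = 86
86 = (1,0,5)_9 → 1² + 0² + 5² = 26
26 = (2,8)_9 → 2² + 8² = 68
68 = (7,5)_9 → 7² + 5² = 74
74 = (8,2)_9 → 8² + 2² = 68  — 68 already appeared earlier.

68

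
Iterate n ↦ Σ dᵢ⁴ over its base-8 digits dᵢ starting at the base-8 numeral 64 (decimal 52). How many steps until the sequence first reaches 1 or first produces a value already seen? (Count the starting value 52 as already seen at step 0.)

52 = (6,4)_8 → 6⁴ + 4⁴ = 1296 + 256 = 1552
1552 = (3,0,2,0)_8 → 3⁴ + 0⁴ + 2⁴ + 0⁴ = 81 + 0 + 16 + 0 = 97
97 = (1,4,1)_8 → 1⁴ + 4⁴ + 1⁴ = 1 + 256 + 1 = 258
258 = (4,0,2)_8 → 4⁴ + 0⁴ + 2⁴ = 256 + 0 + 16 = 272
272 = (4,2,0)_8 → 4⁴ + 2⁴ + 0⁴ = 256 + 16 + 0 = 272  — 272 repeats.
That took 5 steps.

5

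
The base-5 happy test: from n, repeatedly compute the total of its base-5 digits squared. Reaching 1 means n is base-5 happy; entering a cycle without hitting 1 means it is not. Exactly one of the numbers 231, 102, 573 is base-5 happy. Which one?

231: 231 → 19 → 25 → 1  — reaches 1 (base-5 happy)
102: 102 → 20 → 16 → 10 → 4 → 16  — repeats 16 (not base-5 happy)
573: 573 → 45 → 17 → 13 → 13  — repeats 13 (not base-5 happy)

231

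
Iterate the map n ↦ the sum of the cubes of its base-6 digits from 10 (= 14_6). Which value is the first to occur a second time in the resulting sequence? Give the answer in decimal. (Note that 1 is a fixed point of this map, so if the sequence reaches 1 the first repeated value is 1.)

190

10 = (1,4)_6 → 1³ + 4³ = 65
65 = (1,4,5)_6 → 1³ + 4³ + 5³ = 190
190 = (5,1,4)_6 → 5³ + 1³ + 4³ = 190  — 190 already appeared earlier.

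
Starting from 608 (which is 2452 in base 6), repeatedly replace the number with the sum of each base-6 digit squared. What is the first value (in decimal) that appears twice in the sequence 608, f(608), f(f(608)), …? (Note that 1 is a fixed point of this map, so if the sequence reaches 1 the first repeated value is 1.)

1

608 = (2,4,5,2)_6 → 49
49 = (1,2,1)_6 → 6
6 = (1,0)_6 → 1  — reached the fixed point 1.
1 → 1, so 1 is the first repeated value.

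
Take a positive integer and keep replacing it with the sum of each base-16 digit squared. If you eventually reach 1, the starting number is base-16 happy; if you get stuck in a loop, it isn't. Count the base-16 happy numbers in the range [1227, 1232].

1227: 1227 → 281 → 83 → 34 → 8 → 64 → 16 → 1  (reaches 1)
1228: 1228 → 304 → 10 → 100 → 52 → 25 → 82 → 29 → 170 → 200 → 208 → 169 → 181 → 146 → 85 → 50 → 13 → 169  (repeats 169)
1229: 1229 → 329 → 98 → 40 → 68 → 32 → 4 → 16 → 1  (reaches 1)
1230: 1230 → 356 → 53 → 34 → 8 → 64 → 16 → 1  (reaches 1)
1231: 1231 → 385 → 66 → 20 → 17 → 2 → 4 → 16 → 1  (reaches 1)
1232: 1232 → 185 → 202 → 244 → 241 → 226 → 200 → 208 → 169 → 181 → 146 → 85 → 50 → 13 → 169  (repeats 169)
base-16 happy: 1227, 1229, 1230, 1231

4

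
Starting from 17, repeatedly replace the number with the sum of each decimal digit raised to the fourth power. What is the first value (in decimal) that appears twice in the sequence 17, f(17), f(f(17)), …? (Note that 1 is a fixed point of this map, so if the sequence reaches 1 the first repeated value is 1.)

8208

17 → 1⁴ + 7⁴ = 2402
2402 → 2⁴ + 4⁴ + 0⁴ + 2⁴ = 288
288 → 2⁴ + 8⁴ + 8⁴ = 8208
8208 → 8⁴ + 2⁴ + 0⁴ + 8⁴ = 8208  — 8208 already appeared earlier.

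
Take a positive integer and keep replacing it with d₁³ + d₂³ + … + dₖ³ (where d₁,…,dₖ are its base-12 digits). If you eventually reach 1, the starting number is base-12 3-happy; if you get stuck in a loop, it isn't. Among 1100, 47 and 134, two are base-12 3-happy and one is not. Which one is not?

1100

1100: 1100 → 1198 → 1539 → 1539  — repeats 1539 (not base-12 3-happy)
47: 47 → 1358 → 862 → 2456 → 638 → 197 → 190 → 1028 → 856 → 1520 → 1728 → 1  — reaches 1 (base-12 3-happy)
134: 134 → 1339 → 1099 → 1029 → 1073 → 593 → 190 → 1028 → 856 → 1520 → 1728 → 1  — reaches 1 (base-12 3-happy)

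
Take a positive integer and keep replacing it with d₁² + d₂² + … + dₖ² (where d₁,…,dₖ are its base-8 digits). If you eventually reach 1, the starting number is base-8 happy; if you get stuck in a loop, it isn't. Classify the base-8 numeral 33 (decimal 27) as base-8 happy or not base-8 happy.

base-8 happy

27 = (3,3)_8 → 3² + 3² = 18
18 = (2,2)_8 → 2² + 2² = 8
8 = (1,0)_8 → 1² + 0² = 1  — reached 1.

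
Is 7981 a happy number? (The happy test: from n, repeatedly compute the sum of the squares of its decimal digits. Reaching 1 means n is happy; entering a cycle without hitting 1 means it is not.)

7981 → 7² + 9² + 8² + 1² = 49 + 81 + 64 + 1 = 195
195 → 1² + 9² + 5² = 1 + 81 + 25 = 107
107 → 1² + 0² + 7² = 1 + 0 + 49 = 50
50 → 5² + 0² = 25 + 0 = 25
25 → 2² + 5² = 4 + 25 = 29
29 → 2² + 9² = 4 + 81 = 85
85 → 8² + 5² = 64 + 25 = 89
89 → 8² + 9² = 64 + 81 = 145
145 → 1² + 4² + 5² = 1 + 16 + 25 = 42
42 → 4² + 2² = 16 + 4 = 20
20 → 2² + 0² = 4 + 0 = 4
4 → 4² = 16
16 → 1² + 6² = 1 + 36 = 37
37 → 3² + 7² = 9 + 49 = 58
58 → 5² + 8² = 25 + 64 = 89  — 89 already seen; the sequence cycles without reaching 1.

not happy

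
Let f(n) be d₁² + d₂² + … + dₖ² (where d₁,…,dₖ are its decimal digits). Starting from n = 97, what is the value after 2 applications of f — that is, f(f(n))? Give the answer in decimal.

10

97 → 9² + 7² = 81 + 49 = 130
130 → 1² + 3² + 0² = 1 + 9 + 0 = 10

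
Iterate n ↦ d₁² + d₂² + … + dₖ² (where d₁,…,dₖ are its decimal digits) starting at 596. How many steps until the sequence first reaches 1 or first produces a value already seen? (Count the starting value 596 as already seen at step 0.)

15

596 → 5² + 9² + 6² = 142
142 → 1² + 4² + 2² = 21
21 → 2² + 1² = 5
5 → 5² = 25
25 → 2² + 5² = 29
29 → 2² + 9² = 85
85 → 8² + 5² = 89
89 → 8² + 9² = 145
145 → 1² + 4² + 5² = 42
42 → 4² + 2² = 20
20 → 2² + 0² = 4
4 → 4² = 16
16 → 1² + 6² = 37
37 → 3² + 7² = 58
58 → 5² + 8² = 89  — 89 repeats.
That took 15 steps.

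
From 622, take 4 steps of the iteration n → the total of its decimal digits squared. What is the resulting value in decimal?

10

622 → 6² + 2² + 2² = 44
44 → 4² + 4² = 32
32 → 3² + 2² = 13
13 → 1² + 3² = 10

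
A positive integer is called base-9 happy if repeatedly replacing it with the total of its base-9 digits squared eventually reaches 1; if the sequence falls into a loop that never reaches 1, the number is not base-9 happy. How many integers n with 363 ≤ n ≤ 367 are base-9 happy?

1

363: 363 → 41 → 41  (repeats 41)
364: 364 → 48 → 34 → 58 → 52 → 74 → 68 → 74  (repeats 74)
365: 365 → 57 → 45 → 25 → 53 → 89 → 65 → 53  (repeats 53)
366: 366 → 68 → 74 → 68  (repeats 68)
367: 367 → 81 → 1  (reaches 1)
base-9 happy: 367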